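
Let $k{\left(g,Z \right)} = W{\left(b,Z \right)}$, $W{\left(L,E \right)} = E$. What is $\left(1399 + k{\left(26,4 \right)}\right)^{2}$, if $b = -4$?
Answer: $1968409$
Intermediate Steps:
$k{\left(g,Z \right)} = Z$
$\left(1399 + k{\left(26,4 \right)}\right)^{2} = \left(1399 + 4\right)^{2} = 1403^{2} = 1968409$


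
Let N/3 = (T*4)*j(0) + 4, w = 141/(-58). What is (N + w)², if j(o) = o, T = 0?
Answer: 308025/3364 ≈ 91.565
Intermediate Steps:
w = -141/58 (w = 141*(-1/58) = -141/58 ≈ -2.4310)
N = 12 (N = 3*((0*4)*0 + 4) = 3*(0*0 + 4) = 3*(0 + 4) = 3*4 = 12)
(N + w)² = (12 - 141/58)² = (555/58)² = 308025/3364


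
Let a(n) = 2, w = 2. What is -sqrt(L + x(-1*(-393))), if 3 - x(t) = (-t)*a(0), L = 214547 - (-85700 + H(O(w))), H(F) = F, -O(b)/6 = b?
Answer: -22*sqrt(622) ≈ -548.68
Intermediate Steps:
O(b) = -6*b
L = 300259 (L = 214547 - (-85700 - 6*2) = 214547 - (-85700 - 12) = 214547 - 1*(-85712) = 214547 + 85712 = 300259)
x(t) = 3 + 2*t (x(t) = 3 - (-t)*2 = 3 - (-2)*t = 3 + 2*t)
-sqrt(L + x(-1*(-393))) = -sqrt(300259 + (3 + 2*(-1*(-393)))) = -sqrt(300259 + (3 + 2*393)) = -sqrt(300259 + (3 + 786)) = -sqrt(300259 + 789) = -sqrt(301048) = -22*sqrt(622)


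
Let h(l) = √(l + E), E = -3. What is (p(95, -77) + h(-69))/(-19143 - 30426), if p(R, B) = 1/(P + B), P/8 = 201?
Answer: -1/75890139 - 2*I*√2/16523 ≈ -1.3177e-8 - 0.00017118*I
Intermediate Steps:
P = 1608 (P = 8*201 = 1608)
p(R, B) = 1/(1608 + B)
h(l) = √(-3 + l) (h(l) = √(l - 3) = √(-3 + l))
(p(95, -77) + h(-69))/(-19143 - 30426) = (1/(1608 - 77) + √(-3 - 69))/(-19143 - 30426) = (1/1531 + √(-72))/(-49569) = (1/1531 + 6*I*√2)*(-1/49569) = -1/75890139 - 2*I*√2/16523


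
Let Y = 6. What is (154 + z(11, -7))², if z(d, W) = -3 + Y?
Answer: 24649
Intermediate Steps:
z(d, W) = 3 (z(d, W) = -3 + 6 = 3)
(154 + z(11, -7))² = (154 + 3)² = 157² = 24649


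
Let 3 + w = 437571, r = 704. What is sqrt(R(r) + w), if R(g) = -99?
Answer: sqrt(437469) ≈ 661.41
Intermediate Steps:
w = 437568 (w = -3 + 437571 = 437568)
sqrt(R(r) + w) = sqrt(-99 + 437568) = sqrt(437469)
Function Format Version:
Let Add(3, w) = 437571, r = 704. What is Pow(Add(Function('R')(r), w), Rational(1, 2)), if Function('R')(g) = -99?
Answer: Pow(437469, Rational(1, 2)) ≈ 661.41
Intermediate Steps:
w = 437568 (w = Add(-3, 437571) = 437568)
Pow(Add(Function('R')(r), w), Rational(1, 2)) = Pow(Add(-99, 437568), Rational(1, 2)) = Pow(437469, Rational(1, 2))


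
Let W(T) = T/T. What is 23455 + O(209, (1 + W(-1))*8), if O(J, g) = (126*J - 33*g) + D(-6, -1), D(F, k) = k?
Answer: 49260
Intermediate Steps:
W(T) = 1
O(J, g) = -1 - 33*g + 126*J (O(J, g) = (126*J - 33*g) - 1 = (-33*g + 126*J) - 1 = -1 - 33*g + 126*J)
23455 + O(209, (1 + W(-1))*8) = 23455 + (-1 - 33*(1 + 1)*8 + 126*209) = 23455 + (-1 - 66*8 + 26334) = 23455 + (-1 - 33*16 + 26334) = 23455 + (-1 - 528 + 26334) = 23455 + 25805 = 49260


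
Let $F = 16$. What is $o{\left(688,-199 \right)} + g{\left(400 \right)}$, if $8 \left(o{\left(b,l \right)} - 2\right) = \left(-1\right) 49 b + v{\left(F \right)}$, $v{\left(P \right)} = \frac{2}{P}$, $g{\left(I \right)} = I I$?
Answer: $\frac{9970433}{64} \approx 1.5579 \cdot 10^{5}$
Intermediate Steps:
$g{\left(I \right)} = I^{2}$
$o{\left(b,l \right)} = \frac{129}{64} - \frac{49 b}{8}$ ($o{\left(b,l \right)} = 2 + \frac{\left(-1\right) 49 b + \frac{2}{16}}{8} = 2 + \frac{- 49 b + 2 \cdot \frac{1}{16}}{8} = 2 + \frac{- 49 b + \frac{1}{8}}{8} = 2 + \frac{\frac{1}{8} - 49 b}{8} = 2 - \left(- \frac{1}{64} + \frac{49 b}{8}\right) = \frac{129}{64} - \frac{49 b}{8}$)
$o{\left(688,-199 \right)} + g{\left(400 \right)} = \left(\frac{129}{64} - 4214\right) + 400^{2} = \left(\frac{129}{64} - 4214\right) + 160000 = - \frac{269567}{64} + 160000 = \frac{9970433}{64}$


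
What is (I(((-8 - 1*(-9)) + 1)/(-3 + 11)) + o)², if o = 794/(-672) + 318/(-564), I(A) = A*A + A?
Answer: 32001649/15586704 ≈ 2.0531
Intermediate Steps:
I(A) = A + A² (I(A) = A² + A = A + A²)
o = -27563/15792 (o = 794*(-1/672) + 318*(-1/564) = -397/336 - 53/94 = -27563/15792 ≈ -1.7454)
(I(((-8 - 1*(-9)) + 1)/(-3 + 11)) + o)² = ((((-8 - 1*(-9)) + 1)/(-3 + 11))*(1 + ((-8 - 1*(-9)) + 1)/(-3 + 11)) - 27563/15792)² = ((((-8 + 9) + 1)/8)*(1 + ((-8 + 9) + 1)/8) - 27563/15792)² = (((1 + 1)*(⅛))*(1 + (1 + 1)*(⅛)) - 27563/15792)² = ((2*(⅛))*(1 + 2*(⅛)) - 27563/15792)² = ((1 + ¼)/4 - 27563/15792)² = ((¼)*(5/4) - 27563/15792)² = (5/16 - 27563/15792)² = (-5657/3948)² = 32001649/15586704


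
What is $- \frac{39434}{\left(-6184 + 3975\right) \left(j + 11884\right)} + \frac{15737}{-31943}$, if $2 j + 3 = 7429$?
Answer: $- \frac{540939385439}{1100556870939} \approx -0.49151$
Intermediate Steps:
$j = 3713$ ($j = - \frac{3}{2} + \frac{1}{2} \cdot 7429 = - \frac{3}{2} + \frac{7429}{2} = 3713$)
$- \frac{39434}{\left(-6184 + 3975\right) \left(j + 11884\right)} + \frac{15737}{-31943} = - \frac{39434}{\left(-6184 + 3975\right) \left(3713 + 11884\right)} + \frac{15737}{-31943} = - \frac{39434}{\left(-2209\right) 15597} + 15737 \left(- \frac{1}{31943}\right) = - \frac{39434}{-34453773} - \frac{15737}{31943} = \left(-39434\right) \left(- \frac{1}{34453773}\right) - \frac{15737}{31943} = \frac{39434}{34453773} - \frac{15737}{31943} = - \frac{540939385439}{1100556870939}$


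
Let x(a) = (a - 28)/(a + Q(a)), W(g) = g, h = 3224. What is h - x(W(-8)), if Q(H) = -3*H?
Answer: 12905/4 ≈ 3226.3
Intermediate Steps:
x(a) = -(-28 + a)/(2*a) (x(a) = (a - 28)/(a - 3*a) = (-28 + a)/((-2*a)) = (-28 + a)*(-1/(2*a)) = -(-28 + a)/(2*a))
h - x(W(-8)) = 3224 - (28 - 1*(-8))/(2*(-8)) = 3224 - (-1)*(28 + 8)/(2*8) = 3224 - (-1)*36/(2*8) = 3224 - 1*(-9/4) = 3224 + 9/4 = 12905/4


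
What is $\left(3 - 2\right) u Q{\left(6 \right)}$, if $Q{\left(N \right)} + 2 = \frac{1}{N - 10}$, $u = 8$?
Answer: $-18$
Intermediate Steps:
$Q{\left(N \right)} = -2 + \frac{1}{-10 + N}$ ($Q{\left(N \right)} = -2 + \frac{1}{N - 10} = -2 + \frac{1}{-10 + N}$)
$\left(3 - 2\right) u Q{\left(6 \right)} = \left(3 - 2\right) 8 \frac{21 - 12}{-10 + 6} = 1 \cdot 8 \frac{21 - 12}{-4} = 8 \left(\left(- \frac{1}{4}\right) 9\right) = 8 \left(- \frac{9}{4}\right) = -18$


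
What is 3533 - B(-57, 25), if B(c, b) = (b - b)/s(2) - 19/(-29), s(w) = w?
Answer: 102438/29 ≈ 3532.3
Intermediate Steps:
B(c, b) = 19/29 (B(c, b) = (b - b)/2 - 19/(-29) = 0*(½) - 19*(-1/29) = 0 + 19/29 = 19/29)
3533 - B(-57, 25) = 3533 - 1*19/29 = 3533 - 19/29 = 102438/29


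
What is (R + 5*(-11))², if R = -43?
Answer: 9604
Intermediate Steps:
(R + 5*(-11))² = (-43 + 5*(-11))² = (-43 - 55)² = (-98)² = 9604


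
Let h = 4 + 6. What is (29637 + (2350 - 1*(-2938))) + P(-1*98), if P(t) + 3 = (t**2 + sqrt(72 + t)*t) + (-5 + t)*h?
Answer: 43496 - 98*I*sqrt(26) ≈ 43496.0 - 499.7*I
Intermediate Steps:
h = 10
P(t) = -53 + t**2 + 10*t + t*sqrt(72 + t) (P(t) = -3 + ((t**2 + sqrt(72 + t)*t) + (-5 + t)*10) = -3 + ((t**2 + t*sqrt(72 + t)) + (-50 + 10*t)) = -3 + (-50 + t**2 + 10*t + t*sqrt(72 + t)) = -53 + t**2 + 10*t + t*sqrt(72 + t))
(29637 + (2350 - 1*(-2938))) + P(-1*98) = (29637 + (2350 - 1*(-2938))) + (-53 + (-1*98)**2 + 10*(-1*98) + (-1*98)*sqrt(72 - 1*98)) = (29637 + (2350 + 2938)) + (-53 + (-98)**2 + 10*(-98) - 98*sqrt(72 - 98)) = (29637 + 5288) + (-53 + 9604 - 980 - 98*I*sqrt(26)) = 34925 + (-53 + 9604 - 980 - 98*I*sqrt(26)) = 34925 + (8571 - 98*I*sqrt(26)) = 43496 - 98*I*sqrt(26)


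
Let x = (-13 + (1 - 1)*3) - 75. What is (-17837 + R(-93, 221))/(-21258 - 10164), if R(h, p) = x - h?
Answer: 2972/5237 ≈ 0.56750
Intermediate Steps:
x = -88 (x = (-13 + 0*3) - 75 = (-13 + 0) - 75 = -13 - 75 = -88)
R(h, p) = -88 - h
(-17837 + R(-93, 221))/(-21258 - 10164) = (-17837 + (-88 - 1*(-93)))/(-21258 - 10164) = (-17837 + (-88 + 93))/(-31422) = (-17837 + 5)*(-1/31422) = -17832*(-1/31422) = 2972/5237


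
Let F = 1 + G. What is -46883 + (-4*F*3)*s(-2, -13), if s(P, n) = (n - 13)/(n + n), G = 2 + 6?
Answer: -46991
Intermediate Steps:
G = 8
F = 9 (F = 1 + 8 = 9)
s(P, n) = (-13 + n)/(2*n) (s(P, n) = (-13 + n)/((2*n)) = (-13 + n)*(1/(2*n)) = (-13 + n)/(2*n))
-46883 + (-4*F*3)*s(-2, -13) = -46883 + (-4*9*3)*((½)*(-13 - 13)/(-13)) = -46883 + (-36*3)*((½)*(-1/13)*(-26)) = -46883 - 108*1 = -46883 - 108 = -46991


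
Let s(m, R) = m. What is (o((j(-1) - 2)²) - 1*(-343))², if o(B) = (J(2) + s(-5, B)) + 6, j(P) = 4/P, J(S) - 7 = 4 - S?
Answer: 124609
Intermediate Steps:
J(S) = 11 - S (J(S) = 7 + (4 - S) = 11 - S)
o(B) = 10 (o(B) = ((11 - 1*2) - 5) + 6 = ((11 - 2) - 5) + 6 = (9 - 5) + 6 = 4 + 6 = 10)
(o((j(-1) - 2)²) - 1*(-343))² = (10 - 1*(-343))² = (10 + 343)² = 353² = 124609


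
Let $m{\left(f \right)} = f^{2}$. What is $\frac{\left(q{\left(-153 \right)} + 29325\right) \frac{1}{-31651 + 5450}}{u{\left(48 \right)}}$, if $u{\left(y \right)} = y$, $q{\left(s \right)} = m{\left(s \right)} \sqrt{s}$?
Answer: $- \frac{9775}{419216} - \frac{23409 i \sqrt{17}}{419216} \approx -0.023317 - 0.23023 i$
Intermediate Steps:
$q{\left(s \right)} = s^{\frac{5}{2}}$ ($q{\left(s \right)} = s^{2} \sqrt{s} = s^{\frac{5}{2}}$)
$\frac{\left(q{\left(-153 \right)} + 29325\right) \frac{1}{-31651 + 5450}}{u{\left(48 \right)}} = \frac{\left(\left(-153\right)^{\frac{5}{2}} + 29325\right) \frac{1}{-31651 + 5450}}{48} = \frac{70227 i \sqrt{17} + 29325}{-26201} \cdot \frac{1}{48} = \left(29325 + 70227 i \sqrt{17}\right) \left(- \frac{1}{26201}\right) \frac{1}{48} = \left(- \frac{29325}{26201} - \frac{70227 i \sqrt{17}}{26201}\right) \frac{1}{48} = - \frac{9775}{419216} - \frac{23409 i \sqrt{17}}{419216}$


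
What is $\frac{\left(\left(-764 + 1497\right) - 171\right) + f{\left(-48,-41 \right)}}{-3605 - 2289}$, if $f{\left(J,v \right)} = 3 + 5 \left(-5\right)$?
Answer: $- \frac{270}{2947} \approx -0.091619$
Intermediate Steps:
$f{\left(J,v \right)} = -22$ ($f{\left(J,v \right)} = 3 - 25 = -22$)
$\frac{\left(\left(-764 + 1497\right) - 171\right) + f{\left(-48,-41 \right)}}{-3605 - 2289} = \frac{\left(\left(-764 + 1497\right) - 171\right) - 22}{-3605 - 2289} = \frac{\left(733 - 171\right) - 22}{-5894} = \left(562 - 22\right) \left(- \frac{1}{5894}\right) = 540 \left(- \frac{1}{5894}\right) = - \frac{270}{2947}$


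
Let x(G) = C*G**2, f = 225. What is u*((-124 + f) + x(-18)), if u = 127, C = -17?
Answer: -686689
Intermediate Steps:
x(G) = -17*G**2
u*((-124 + f) + x(-18)) = 127*((-124 + 225) - 17*(-18)**2) = 127*(101 - 17*324) = 127*(101 - 5508) = 127*(-5407) = -686689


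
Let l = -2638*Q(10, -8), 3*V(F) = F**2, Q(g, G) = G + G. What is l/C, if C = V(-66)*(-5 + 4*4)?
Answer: 10552/3993 ≈ 2.6426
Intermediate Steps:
Q(g, G) = 2*G
V(F) = F**2/3
l = 42208 (l = -5276*(-8) = -2638*(-16) = 42208)
C = 15972 (C = ((1/3)*(-66)**2)*(-5 + 4*4) = ((1/3)*4356)*(-5 + 16) = 1452*11 = 15972)
l/C = 42208/15972 = 42208*(1/15972) = 10552/3993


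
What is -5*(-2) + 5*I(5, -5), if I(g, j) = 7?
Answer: 45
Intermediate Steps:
-5*(-2) + 5*I(5, -5) = -5*(-2) + 5*7 = 10 + 35 = 45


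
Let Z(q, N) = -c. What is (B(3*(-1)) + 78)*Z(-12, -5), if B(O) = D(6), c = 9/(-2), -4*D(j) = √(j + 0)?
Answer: 351 - 9*√6/8 ≈ 348.24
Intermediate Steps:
D(j) = -√j/4 (D(j) = -√(j + 0)/4 = -√j/4)
c = -9/2 (c = 9*(-½) = -9/2 ≈ -4.5000)
Z(q, N) = 9/2 (Z(q, N) = -1*(-9/2) = 9/2)
B(O) = -√6/4
(B(3*(-1)) + 78)*Z(-12, -5) = (-√6/4 + 78)*(9/2) = (78 - √6/4)*(9/2) = 351 - 9*√6/8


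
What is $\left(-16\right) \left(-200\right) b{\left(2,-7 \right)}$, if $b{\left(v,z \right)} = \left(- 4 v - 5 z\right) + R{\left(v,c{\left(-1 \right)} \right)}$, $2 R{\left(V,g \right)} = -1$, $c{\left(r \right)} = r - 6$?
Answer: $84800$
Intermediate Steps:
$c{\left(r \right)} = -6 + r$ ($c{\left(r \right)} = r - 6 = -6 + r$)
$R{\left(V,g \right)} = - \frac{1}{2}$ ($R{\left(V,g \right)} = \frac{1}{2} \left(-1\right) = - \frac{1}{2}$)
$b{\left(v,z \right)} = - \frac{1}{2} - 5 z - 4 v$ ($b{\left(v,z \right)} = \left(- 4 v - 5 z\right) - \frac{1}{2} = \left(- 5 z - 4 v\right) - \frac{1}{2} = - \frac{1}{2} - 5 z - 4 v$)
$\left(-16\right) \left(-200\right) b{\left(2,-7 \right)} = \left(-16\right) \left(-200\right) \left(- \frac{1}{2} - -35 - 8\right) = 3200 \left(- \frac{1}{2} + 35 - 8\right) = 3200 \cdot \frac{53}{2} = 84800$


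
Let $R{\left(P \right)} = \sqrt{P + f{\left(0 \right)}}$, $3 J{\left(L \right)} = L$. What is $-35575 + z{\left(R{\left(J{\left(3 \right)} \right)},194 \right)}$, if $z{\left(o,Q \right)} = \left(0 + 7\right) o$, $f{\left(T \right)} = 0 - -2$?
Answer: $-35575 + 7 \sqrt{3} \approx -35563.0$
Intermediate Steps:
$f{\left(T \right)} = 2$ ($f{\left(T \right)} = 0 + 2 = 2$)
$J{\left(L \right)} = \frac{L}{3}$
$R{\left(P \right)} = \sqrt{2 + P}$ ($R{\left(P \right)} = \sqrt{P + 2} = \sqrt{2 + P}$)
$z{\left(o,Q \right)} = 7 o$
$-35575 + z{\left(R{\left(J{\left(3 \right)} \right)},194 \right)} = -35575 + 7 \sqrt{2 + \frac{1}{3} \cdot 3} = -35575 + 7 \sqrt{2 + 1} = -35575 + 7 \sqrt{3}$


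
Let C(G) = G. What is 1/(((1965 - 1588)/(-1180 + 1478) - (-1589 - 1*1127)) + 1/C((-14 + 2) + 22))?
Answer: 745/2024437 ≈ 0.00036800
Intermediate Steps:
1/(((1965 - 1588)/(-1180 + 1478) - (-1589 - 1*1127)) + 1/C((-14 + 2) + 22)) = 1/(((1965 - 1588)/(-1180 + 1478) - (-1589 - 1*1127)) + 1/((-14 + 2) + 22)) = 1/((377/298 - (-1589 - 1127)) + 1/(-12 + 22)) = 1/((377*(1/298) - 1*(-2716)) + 1/10) = 1/((377/298 + 2716) + ⅒) = 1/(809745/298 + ⅒) = 1/(2024437/745) = 745/2024437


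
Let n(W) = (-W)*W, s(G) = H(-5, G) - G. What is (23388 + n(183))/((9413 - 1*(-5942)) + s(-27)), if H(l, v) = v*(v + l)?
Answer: -10101/16246 ≈ -0.62175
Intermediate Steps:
H(l, v) = v*(l + v)
s(G) = -G + G*(-5 + G) (s(G) = G*(-5 + G) - G = -G + G*(-5 + G))
n(W) = -W²
(23388 + n(183))/((9413 - 1*(-5942)) + s(-27)) = (23388 - 1*183²)/((9413 - 1*(-5942)) - 27*(-6 - 27)) = (23388 - 1*33489)/((9413 + 5942) - 27*(-33)) = (23388 - 33489)/(15355 + 891) = -10101/16246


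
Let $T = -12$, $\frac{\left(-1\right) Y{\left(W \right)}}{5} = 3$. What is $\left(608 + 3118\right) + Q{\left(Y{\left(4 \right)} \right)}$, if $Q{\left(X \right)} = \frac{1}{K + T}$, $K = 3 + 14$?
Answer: $\frac{18631}{5} \approx 3726.2$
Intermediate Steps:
$K = 17$
$Y{\left(W \right)} = -15$ ($Y{\left(W \right)} = \left(-5\right) 3 = -15$)
$Q{\left(X \right)} = \frac{1}{5}$ ($Q{\left(X \right)} = \frac{1}{17 - 12} = \frac{1}{5}$)
$\left(608 + 3118\right) + Q{\left(Y{\left(4 \right)} \right)} = \left(608 + 3118\right) + \frac{1}{5} = 3726 + \frac{1}{5} = \frac{18631}{5}$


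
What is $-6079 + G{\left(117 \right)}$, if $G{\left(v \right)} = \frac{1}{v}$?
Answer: $- \frac{711242}{117} \approx -6079.0$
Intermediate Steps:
$-6079 + G{\left(117 \right)} = -6079 + \frac{1}{117} = - \frac{711242}{117}$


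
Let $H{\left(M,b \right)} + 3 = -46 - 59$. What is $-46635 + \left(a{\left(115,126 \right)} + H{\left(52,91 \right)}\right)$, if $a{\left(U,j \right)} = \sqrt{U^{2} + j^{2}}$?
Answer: $-46743 + \sqrt{29101} \approx -46572.0$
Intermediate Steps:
$H{\left(M,b \right)} = -108$ ($H{\left(M,b \right)} = -3 - 105 = -108$)
$-46635 + \left(a{\left(115,126 \right)} + H{\left(52,91 \right)}\right) = -46635 - \left(108 - \sqrt{115^{2} + 126^{2}}\right) = -46635 - \left(108 - \sqrt{13225 + 15876}\right) = -46635 - \left(108 - \sqrt{29101}\right) = -46743 + \sqrt{29101}$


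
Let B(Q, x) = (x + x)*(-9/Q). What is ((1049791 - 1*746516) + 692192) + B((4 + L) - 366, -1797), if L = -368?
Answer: 363329282/365 ≈ 9.9542e+5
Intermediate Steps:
B(Q, x) = -18*x/Q (B(Q, x) = (2*x)*(-9/Q) = -18*x/Q)
((1049791 - 1*746516) + 692192) + B((4 + L) - 366, -1797) = ((1049791 - 1*746516) + 692192) - 18*(-1797)/((4 - 368) - 366) = ((1049791 - 746516) + 692192) - 18*(-1797)/(-364 - 366) = (303275 + 692192) - 18*(-1797)/(-730) = 995467 - 18*(-1797)*(-1/730) = 995467 - 16173/365 = 363329282/365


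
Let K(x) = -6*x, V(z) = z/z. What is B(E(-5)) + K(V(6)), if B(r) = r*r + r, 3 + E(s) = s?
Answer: 50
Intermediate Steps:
V(z) = 1
E(s) = -3 + s
B(r) = r + r² (B(r) = r² + r = r + r²)
B(E(-5)) + K(V(6)) = (-3 - 5)*(1 + (-3 - 5)) - 6*1 = -8*(1 - 8) - 6 = -8*(-7) - 6 = 56 - 6 = 50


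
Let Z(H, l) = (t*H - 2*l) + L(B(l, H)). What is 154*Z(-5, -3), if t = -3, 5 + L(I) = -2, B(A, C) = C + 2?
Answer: 2156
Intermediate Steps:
B(A, C) = 2 + C
L(I) = -7 (L(I) = -5 - 2 = -7)
Z(H, l) = -7 - 3*H - 2*l (Z(H, l) = (-3*H - 2*l) - 7 = -7 - 3*H - 2*l)
154*Z(-5, -3) = 154*(-7 - 3*(-5) - 2*(-3)) = 154*(-7 + 15 + 6) = 154*14 = 2156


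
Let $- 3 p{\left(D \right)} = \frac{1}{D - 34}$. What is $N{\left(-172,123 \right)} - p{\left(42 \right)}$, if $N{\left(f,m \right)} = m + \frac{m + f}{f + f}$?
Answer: $\frac{63563}{516} \approx 123.18$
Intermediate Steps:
$p{\left(D \right)} = - \frac{1}{3 \left(-34 + D\right)}$ ($p{\left(D \right)} = - \frac{1}{3 \left(D - 34\right)} = - \frac{1}{3 \left(-34 + D\right)}$)
$N{\left(f,m \right)} = m + \frac{f + m}{2 f}$
$N{\left(-172,123 \right)} - p{\left(42 \right)} = \left(\frac{1}{2} + 123 + \frac{1}{2} \cdot 123 \frac{1}{-172}\right) - - \frac{1}{-102 + 3 \cdot 42} = \left(\frac{1}{2} + 123 + \frac{1}{2} \cdot 123 \left(- \frac{1}{172}\right)\right) - - \frac{1}{-102 + 126} = \left(\frac{1}{2} + 123 - \frac{123}{344}\right) - - \frac{1}{24} = \frac{42361}{344} - \left(-1\right) \frac{1}{24} = \frac{42361}{344} - - \frac{1}{24} = \frac{42361}{344} + \frac{1}{24} = \frac{63563}{516}$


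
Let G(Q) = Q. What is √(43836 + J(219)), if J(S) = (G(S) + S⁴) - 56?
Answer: 4*√143768845 ≈ 47961.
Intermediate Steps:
J(S) = -56 + S + S⁴ (J(S) = (S + S⁴) - 56 = -56 + S + S⁴)
√(43836 + J(219)) = √(43836 + (-56 + 219 + 219⁴)) = √(43836 + (-56 + 219 + 2300257521)) = √(43836 + 2300257684) = √2300301520 = 4*√143768845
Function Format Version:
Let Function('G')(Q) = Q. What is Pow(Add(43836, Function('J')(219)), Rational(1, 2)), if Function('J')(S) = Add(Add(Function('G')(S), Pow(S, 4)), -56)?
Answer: Mul(4, Pow(143768845, Rational(1, 2))) ≈ 47961.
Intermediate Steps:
Function('J')(S) = Add(-56, S, Pow(S, 4)) (Function('J')(S) = Add(Add(S, Pow(S, 4)), -56) = Add(-56, S, Pow(S, 4)))
Pow(Add(43836, Function('J')(219)), Rational(1, 2)) = Pow(Add(43836, Add(-56, 219, Pow(219, 4))), Rational(1, 2)) = Pow(Add(43836, Add(-56, 219, 2300257521)), Rational(1, 2)) = Pow(Add(43836, 2300257684), Rational(1, 2)) = Pow(2300301520, Rational(1, 2)) = Mul(4, Pow(143768845, Rational(1, 2)))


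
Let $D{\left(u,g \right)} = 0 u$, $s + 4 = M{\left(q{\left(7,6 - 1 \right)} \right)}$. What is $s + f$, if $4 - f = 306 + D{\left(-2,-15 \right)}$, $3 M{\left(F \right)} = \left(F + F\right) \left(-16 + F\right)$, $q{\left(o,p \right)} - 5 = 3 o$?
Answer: $- \frac{398}{3} \approx -132.67$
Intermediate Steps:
$q{\left(o,p \right)} = 5 + 3 o$
$M{\left(F \right)} = \frac{2 F \left(-16 + F\right)}{3}$ ($M{\left(F \right)} = \frac{\left(F + F\right) \left(-16 + F\right)}{3} = \frac{2 F \left(-16 + F\right)}{3}$)
$s = \frac{508}{3}$ ($s = -4 + \frac{2 \left(5 + 3 \cdot 7\right) \left(-16 + \left(5 + 3 \cdot 7\right)\right)}{3} = -4 + \frac{2 \left(5 + 21\right) \left(-16 + \left(5 + 21\right)\right)}{3} = -4 + \frac{2}{3} \cdot 26 \left(-16 + 26\right) = -4 + \frac{2}{3} \cdot 26 \cdot 10 = -4 + \frac{520}{3} = \frac{508}{3} \approx 169.33$)
$D{\left(u,g \right)} = 0$
$f = -302$ ($f = 4 - \left(306 + 0\right) = 4 - 306 = -302$)
$s + f = \frac{508}{3} - 302 = - \frac{398}{3}$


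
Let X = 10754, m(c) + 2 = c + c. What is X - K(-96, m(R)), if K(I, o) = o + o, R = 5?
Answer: 10738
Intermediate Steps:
m(c) = -2 + 2*c (m(c) = -2 + (c + c) = -2 + 2*c)
K(I, o) = 2*o
X - K(-96, m(R)) = 10754 - 2*(-2 + 2*5) = 10754 - 2*(-2 + 10) = 10754 - 2*8 = 10754 - 1*16 = 10754 - 16 = 10738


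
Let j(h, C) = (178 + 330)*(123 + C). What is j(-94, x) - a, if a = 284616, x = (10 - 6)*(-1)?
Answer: -224164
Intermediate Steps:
x = -4 (x = 4*(-1) = -4)
j(h, C) = 62484 + 508*C (j(h, C) = 508*(123 + C) = 62484 + 508*C)
j(-94, x) - a = (62484 + 508*(-4)) - 1*284616 = (62484 - 2032) - 284616 = 60452 - 284616 = -224164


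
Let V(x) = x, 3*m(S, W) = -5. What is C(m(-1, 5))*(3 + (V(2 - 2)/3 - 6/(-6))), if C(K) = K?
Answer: -20/3 ≈ -6.6667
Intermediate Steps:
m(S, W) = -5/3 (m(S, W) = (⅓)*(-5) = -5/3)
C(m(-1, 5))*(3 + (V(2 - 2)/3 - 6/(-6))) = -5*(3 + ((2 - 2)/3 - 6/(-6)))/3 = -5*(3 + (0*(⅓) - 6*(-⅙)))/3 = -5*(3 + (0 + 1))/3 = -5*(3 + 1)/3 = -5/3*4 = -20/3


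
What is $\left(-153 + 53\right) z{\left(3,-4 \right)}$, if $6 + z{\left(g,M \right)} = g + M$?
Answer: $700$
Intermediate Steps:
$z{\left(g,M \right)} = -6 + M + g$ ($z{\left(g,M \right)} = -6 + \left(g + M\right) = -6 + \left(M + g\right) = -6 + M + g$)
$\left(-153 + 53\right) z{\left(3,-4 \right)} = \left(-153 + 53\right) \left(-6 - 4 + 3\right) = \left(-100\right) \left(-7\right) = 700$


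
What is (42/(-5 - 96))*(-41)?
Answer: 1722/101 ≈ 17.049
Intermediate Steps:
(42/(-5 - 96))*(-41) = (42/(-101))*(-41) = (42*(-1/101))*(-41) = -42/101*(-41) = 1722/101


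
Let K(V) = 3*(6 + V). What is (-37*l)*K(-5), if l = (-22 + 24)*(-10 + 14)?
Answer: -888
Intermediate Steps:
K(V) = 18 + 3*V
l = 8 (l = 2*4 = 8)
(-37*l)*K(-5) = (-37*8)*(18 + 3*(-5)) = -296*(18 - 15) = -296*3 = -888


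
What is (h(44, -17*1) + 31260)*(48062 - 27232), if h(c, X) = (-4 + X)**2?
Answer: 660331830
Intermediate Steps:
(h(44, -17*1) + 31260)*(48062 - 27232) = ((-4 - 17*1)**2 + 31260)*(48062 - 27232) = ((-4 - 17)**2 + 31260)*20830 = ((-21)**2 + 31260)*20830 = (441 + 31260)*20830 = 31701*20830 = 660331830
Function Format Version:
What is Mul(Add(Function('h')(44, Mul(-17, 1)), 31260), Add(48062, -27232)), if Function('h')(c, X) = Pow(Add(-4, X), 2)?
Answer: 660331830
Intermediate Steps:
Mul(Add(Function('h')(44, Mul(-17, 1)), 31260), Add(48062, -27232)) = Mul(Add(Pow(Add(-4, Mul(-17, 1)), 2), 31260), Add(48062, -27232)) = Mul(Add(Pow(Add(-4, -17), 2), 31260), 20830) = Mul(Add(Pow(-21, 2), 31260), 20830) = Mul(Add(441, 31260), 20830) = Mul(31701, 20830) = 660331830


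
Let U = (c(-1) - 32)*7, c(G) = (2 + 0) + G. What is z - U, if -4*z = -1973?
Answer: 2841/4 ≈ 710.25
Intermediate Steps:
z = 1973/4 (z = -¼*(-1973) = 1973/4 ≈ 493.25)
c(G) = 2 + G
U = -217 (U = ((2 - 1) - 32)*7 = (1 - 32)*7 = -31*7 = -217)
z - U = 1973/4 - 1*(-217) = 1973/4 + 217 = 2841/4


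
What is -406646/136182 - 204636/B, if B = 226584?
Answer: -1666766903/428564754 ≈ -3.8892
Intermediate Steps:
-406646/136182 - 204636/B = -406646/136182 - 204636/226584 = -406646*1/136182 - 204636*1/226584 = -203323/68091 - 17053/18882 = -1666766903/428564754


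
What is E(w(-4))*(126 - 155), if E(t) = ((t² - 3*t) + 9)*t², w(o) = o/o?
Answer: -203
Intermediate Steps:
w(o) = 1
E(t) = t²*(9 + t² - 3*t) (E(t) = (9 + t² - 3*t)*t² = t²*(9 + t² - 3*t))
E(w(-4))*(126 - 155) = (1²*(9 + 1² - 3*1))*(126 - 155) = (1*(9 + 1 - 3))*(-29) = (1*7)*(-29) = 7*(-29) = -203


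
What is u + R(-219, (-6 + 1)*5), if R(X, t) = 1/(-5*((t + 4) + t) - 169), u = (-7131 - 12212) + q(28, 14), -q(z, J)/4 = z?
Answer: -1186754/61 ≈ -19455.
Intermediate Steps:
q(z, J) = -4*z
u = -19455 (u = (-7131 - 12212) - 4*28 = -19343 - 112 = -19455)
R(X, t) = 1/(-189 - 10*t) (R(X, t) = 1/(-5*((4 + t) + t) - 169) = 1/(-5*(4 + 2*t) - 169) = 1/((-20 - 10*t) - 169) = 1/(-189 - 10*t))
u + R(-219, (-6 + 1)*5) = -19455 - 1/(189 + 10*((-6 + 1)*5)) = -19455 - 1/(189 + 10*(-5*5)) = -19455 - 1/(189 + 10*(-25)) = -19455 - 1/(189 - 250) = -19455 - 1/(-61) = -19455 - 1*(-1/61) = -19455 + 1/61 = -1186754/61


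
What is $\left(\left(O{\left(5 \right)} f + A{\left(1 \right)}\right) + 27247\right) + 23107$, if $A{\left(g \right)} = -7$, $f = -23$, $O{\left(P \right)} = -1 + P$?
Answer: $50255$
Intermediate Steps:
$\left(\left(O{\left(5 \right)} f + A{\left(1 \right)}\right) + 27247\right) + 23107 = \left(\left(\left(-1 + 5\right) \left(-23\right) - 7\right) + 27247\right) + 23107 = \left(\left(4 \left(-23\right) - 7\right) + 27247\right) + 23107 = \left(\left(-92 - 7\right) + 27247\right) + 23107 = \left(-99 + 27247\right) + 23107 = 27148 + 23107 = 50255$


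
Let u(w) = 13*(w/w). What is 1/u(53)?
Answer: 1/13 ≈ 0.076923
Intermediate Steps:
u(w) = 13 (u(w) = 13*1 = 13)
1/u(53) = 1/13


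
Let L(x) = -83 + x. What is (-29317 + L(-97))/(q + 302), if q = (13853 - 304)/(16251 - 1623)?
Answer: -431482116/4431205 ≈ -97.374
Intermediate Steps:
q = 13549/14628 ≈ 0.92624
(-29317 + L(-97))/(q + 302) = (-29317 + (-83 - 97))/(13549/14628 + 302) = (-29317 - 180)/(4431205/14628) = -29497*14628/4431205 = -431482116/4431205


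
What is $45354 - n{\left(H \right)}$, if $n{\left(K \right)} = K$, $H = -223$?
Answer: $45577$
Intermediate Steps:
$45354 - n{\left(H \right)} = 45354 - -223 = 45354 + 223 = 45577$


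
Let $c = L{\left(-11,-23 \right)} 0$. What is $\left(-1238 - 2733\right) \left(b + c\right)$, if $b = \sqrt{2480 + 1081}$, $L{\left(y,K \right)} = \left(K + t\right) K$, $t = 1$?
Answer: $- 3971 \sqrt{3561} \approx -2.3697 \cdot 10^{5}$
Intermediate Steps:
$L{\left(y,K \right)} = K \left(1 + K\right)$ ($L{\left(y,K \right)} = \left(K + 1\right) K = \left(1 + K\right) K = K \left(1 + K\right)$)
$b = \sqrt{3561} \approx 59.674$
$c = 0$ ($c = - 23 \left(1 - 23\right) 0 = \left(-23\right) \left(-22\right) 0 = 506 \cdot 0 = 0$)
$\left(-1238 - 2733\right) \left(b + c\right) = \left(-1238 - 2733\right) \left(\sqrt{3561} + 0\right) = - 3971 \sqrt{3561}$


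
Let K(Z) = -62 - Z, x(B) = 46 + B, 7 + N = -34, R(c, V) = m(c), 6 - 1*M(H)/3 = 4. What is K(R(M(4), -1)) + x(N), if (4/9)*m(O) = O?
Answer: -141/2 ≈ -70.500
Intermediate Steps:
m(O) = 9*O/4
M(H) = 6 (M(H) = 18 - 3*4 = 18 - 12 = 6)
R(c, V) = 9*c/4
N = -41 (N = -7 - 34 = -41)
K(R(M(4), -1)) + x(N) = (-62 - 9*6/4) + (46 - 41) = (-62 - 1*27/2) + 5 = (-62 - 27/2) + 5 = -151/2 + 5 = -141/2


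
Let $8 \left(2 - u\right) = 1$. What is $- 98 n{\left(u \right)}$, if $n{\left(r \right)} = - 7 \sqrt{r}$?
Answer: $\frac{343 \sqrt{30}}{2} \approx 939.34$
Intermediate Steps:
$u = \frac{15}{8}$ ($u = 2 - \frac{1}{8} = \frac{15}{8} \approx 1.875$)
$- 98 n{\left(u \right)} = - 98 \left(- 7 \sqrt{\frac{15}{8}}\right) = - 98 \left(- 7 \frac{\sqrt{30}}{4}\right) = - 98 \left(- \frac{7 \sqrt{30}}{4}\right) = \frac{343 \sqrt{30}}{2}$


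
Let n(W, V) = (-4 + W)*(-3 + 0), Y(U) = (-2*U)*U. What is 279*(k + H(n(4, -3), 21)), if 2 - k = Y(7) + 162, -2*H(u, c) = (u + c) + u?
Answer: -40455/2 ≈ -20228.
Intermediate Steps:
Y(U) = -2*U**2
n(W, V) = 12 - 3*W (n(W, V) = (-4 + W)*(-3) = 12 - 3*W)
H(u, c) = -u - c/2 (H(u, c) = -((u + c) + u)/2 = -((c + u) + u)/2 = -(c + 2*u)/2 = -u - c/2)
k = -62 (k = 2 - (-2*7**2 + 162) = 2 - (-2*49 + 162) = 2 - (-98 + 162) = 2 - 1*64 = 2 - 64 = -62)
279*(k + H(n(4, -3), 21)) = 279*(-62 + (-(12 - 3*4) - 1/2*21)) = 279*(-62 + (-(12 - 12) - 21/2)) = 279*(-62 + (-1*0 - 21/2)) = 279*(-62 + (0 - 21/2)) = 279*(-62 - 21/2) = 279*(-145/2) = -40455/2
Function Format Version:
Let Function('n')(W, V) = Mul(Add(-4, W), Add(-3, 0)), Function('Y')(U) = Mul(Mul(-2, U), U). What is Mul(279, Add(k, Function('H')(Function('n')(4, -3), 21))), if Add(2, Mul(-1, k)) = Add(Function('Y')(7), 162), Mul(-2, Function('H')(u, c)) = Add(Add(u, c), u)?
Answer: Rational(-40455, 2) ≈ -20228.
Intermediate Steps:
Function('Y')(U) = Mul(-2, Pow(U, 2))
Function('n')(W, V) = Add(12, Mul(-3, W)) (Function('n')(W, V) = Mul(Add(-4, W), -3) = Add(12, Mul(-3, W)))
Function('H')(u, c) = Add(Mul(-1, u), Mul(Rational(-1, 2), c)) (Function('H')(u, c) = Mul(Rational(-1, 2), Add(Add(u, c), u)) = Mul(Rational(-1, 2), Add(Add(c, u), u)) = Mul(Rational(-1, 2), Add(c, Mul(2, u))) = Add(Mul(-1, u), Mul(Rational(-1, 2), c)))
k = -62 (k = Add(2, Mul(-1, Add(Mul(-2, Pow(7, 2)), 162))) = Add(2, Mul(-1, Add(Mul(-2, 49), 162))) = Add(2, Mul(-1, Add(-98, 162))) = Add(2, Mul(-1, 64)) = Add(2, -64) = -62)
Mul(279, Add(k, Function('H')(Function('n')(4, -3), 21))) = Mul(279, Add(-62, Add(Mul(-1, Add(12, Mul(-3, 4))), Mul(Rational(-1, 2), 21)))) = Mul(279, Add(-62, Add(Mul(-1, Add(12, -12)), Rational(-21, 2)))) = Mul(279, Add(-62, Add(Mul(-1, 0), Rational(-21, 2)))) = Mul(279, Add(-62, Add(0, Rational(-21, 2)))) = Mul(279, Add(-62, Rational(-21, 2))) = Mul(279, Rational(-145, 2)) = Rational(-40455, 2)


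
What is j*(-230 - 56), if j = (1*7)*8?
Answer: -16016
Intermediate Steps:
j = 56 (j = 7*8 = 56)
j*(-230 - 56) = 56*(-230 - 56) = 56*(-286) = -16016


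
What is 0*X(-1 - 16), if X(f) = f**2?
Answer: 0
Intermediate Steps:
0*X(-1 - 16) = 0*(-1 - 16)**2 = 0*(-17)**2 = 0*289 = 0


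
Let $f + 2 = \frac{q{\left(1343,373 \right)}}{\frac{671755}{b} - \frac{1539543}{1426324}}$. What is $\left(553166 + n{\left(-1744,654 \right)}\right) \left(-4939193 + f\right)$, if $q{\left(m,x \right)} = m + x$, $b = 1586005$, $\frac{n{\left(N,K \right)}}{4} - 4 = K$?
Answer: $- \frac{814976134427672676177222}{296716523419} \approx -2.7466 \cdot 10^{12}$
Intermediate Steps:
$n{\left(N,K \right)} = 16 + 4 K$
$f = - \frac{776965713943622}{296716523419}$ ($f = -2 + \frac{1343 + 373}{\frac{671755}{1586005} - \frac{1539543}{1426324}} = -2 + \frac{1716}{671755 \cdot \frac{1}{1586005} - \frac{1539543}{1426324}} = -2 + \frac{1716}{\frac{134351}{317201} - \frac{1539543}{1426324}} = -2 + \frac{1716}{- \frac{296716523419}{452431399124}} = -2 + 1716 \left(- \frac{452431399124}{296716523419}\right) = -2 - \frac{776372280896784}{296716523419} = - \frac{776965713943622}{296716523419} \approx -2618.5$)
$\left(553166 + n{\left(-1744,654 \right)}\right) \left(-4939193 + f\right) = \left(553166 + \left(16 + 4 \cdot 654\right)\right) \left(-4939193 - \frac{776965713943622}{296716523419}\right) = \left(553166 + \left(16 + 2616\right)\right) \left(- \frac{1466317141169404489}{296716523419}\right) = \left(553166 + 2632\right) \left(- \frac{1466317141169404489}{296716523419}\right) = 555798 \left(- \frac{1466317141169404489}{296716523419}\right) = - \frac{814976134427672676177222}{296716523419}$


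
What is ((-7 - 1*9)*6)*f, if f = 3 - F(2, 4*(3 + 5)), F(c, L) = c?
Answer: -96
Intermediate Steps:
f = 1 (f = 3 - 1*2 = 3 - 2 = 1)
((-7 - 1*9)*6)*f = ((-7 - 1*9)*6)*1 = ((-7 - 9)*6)*1 = -16*6*1 = -96*1 = -96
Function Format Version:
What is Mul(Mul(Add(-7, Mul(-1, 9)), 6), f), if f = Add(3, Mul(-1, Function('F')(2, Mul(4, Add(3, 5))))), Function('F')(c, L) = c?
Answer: -96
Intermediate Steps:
f = 1 (f = Add(3, Mul(-1, 2)) = Add(3, -2) = 1)
Mul(Mul(Add(-7, Mul(-1, 9)), 6), f) = Mul(Mul(Add(-7, Mul(-1, 9)), 6), 1) = Mul(Mul(Add(-7, -9), 6), 1) = Mul(Mul(-16, 6), 1) = Mul(-96, 1) = -96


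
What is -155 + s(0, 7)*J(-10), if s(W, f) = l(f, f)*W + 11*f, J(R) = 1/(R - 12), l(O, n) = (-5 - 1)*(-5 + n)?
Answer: -317/2 ≈ -158.50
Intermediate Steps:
l(O, n) = 30 - 6*n (l(O, n) = -6*(-5 + n) = 30 - 6*n)
J(R) = 1/(-12 + R)
s(W, f) = 11*f + W*(30 - 6*f) (s(W, f) = (30 - 6*f)*W + 11*f = W*(30 - 6*f) + 11*f = 11*f + W*(30 - 6*f))
-155 + s(0, 7)*J(-10) = -155 + (11*7 - 6*0*(-5 + 7))/(-12 - 10) = -155 + (77 - 6*0*2)/(-22) = -155 + (77 + 0)*(-1/22) = -155 + 77*(-1/22) = -155 - 7/2 = -317/2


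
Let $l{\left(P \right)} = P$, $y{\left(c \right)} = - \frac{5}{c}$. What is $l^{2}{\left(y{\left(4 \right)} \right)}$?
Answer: $\frac{25}{16} \approx 1.5625$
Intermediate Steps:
$l^{2}{\left(y{\left(4 \right)} \right)} = \left(- \frac{5}{4}\right)^{2} = \frac{25}{16}$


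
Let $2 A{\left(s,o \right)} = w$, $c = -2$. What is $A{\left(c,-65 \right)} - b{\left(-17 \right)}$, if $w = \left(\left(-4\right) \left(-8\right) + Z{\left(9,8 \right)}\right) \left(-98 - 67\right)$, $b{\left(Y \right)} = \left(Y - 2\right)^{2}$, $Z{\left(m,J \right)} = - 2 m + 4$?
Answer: $-1846$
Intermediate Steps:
$Z{\left(m,J \right)} = 4 - 2 m$
$b{\left(Y \right)} = \left(-2 + Y\right)^{2}$
$w = -2970$ ($w = \left(\left(-4\right) \left(-8\right) + \left(4 - 18\right)\right) \left(-98 - 67\right) = \left(32 + \left(4 - 18\right)\right) \left(-165\right) = \left(32 - 14\right) \left(-165\right) = 18 \left(-165\right) = -2970$)
$A{\left(s,o \right)} = -1485$ ($A{\left(s,o \right)} = \frac{1}{2} \left(-2970\right) = -1485$)
$A{\left(c,-65 \right)} - b{\left(-17 \right)} = -1485 - \left(-2 - 17\right)^{2} = -1485 - \left(-19\right)^{2} = -1485 - 361 = -1846$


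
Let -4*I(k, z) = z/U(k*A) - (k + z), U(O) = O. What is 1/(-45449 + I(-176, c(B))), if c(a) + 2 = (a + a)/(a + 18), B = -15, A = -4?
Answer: -704/32029181 ≈ -2.1980e-5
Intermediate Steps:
c(a) = -2 + 2*a/(18 + a) (c(a) = -2 + (a + a)/(a + 18) = -2 + (2*a)/(18 + a) = -2 + 2*a/(18 + a))
I(k, z) = k/4 + z/4 + z/(16*k) (I(k, z) = -(z/((k*(-4))) - (k + z))/4 = -(z/((-4*k)) + (-k - z))/4 = -(z*(-1/(4*k)) + (-k - z))/4 = -(-z/(4*k) + (-k - z))/4 = -(-k - z - z/(4*k))/4 = k/4 + z/4 + z/(16*k))
1/(-45449 + I(-176, c(B))) = 1/(-45449 + (1/16)*(-36/(18 - 15) + 4*(-176)*(-176 - 36/(18 - 15)))/(-176)) = 1/(-45449 + (1/16)*(-1/176)*(-36/3 + 4*(-176)*(-176 - 36/3))) = 1/(-45449 + (1/16)*(-1/176)*(-36*⅓ + 4*(-176)*(-176 - 36*⅓))) = 1/(-45449 + (1/16)*(-1/176)*(-12 + 4*(-176)*(-176 - 12))) = 1/(-45449 + (1/16)*(-1/176)*(-12 + 4*(-176)*(-188))) = 1/(-45449 + (1/16)*(-1/176)*(-12 + 132352)) = 1/(-45449 + (1/16)*(-1/176)*132340) = 1/(-45449 - 33085/704) = 1/(-32029181/704) = -704/32029181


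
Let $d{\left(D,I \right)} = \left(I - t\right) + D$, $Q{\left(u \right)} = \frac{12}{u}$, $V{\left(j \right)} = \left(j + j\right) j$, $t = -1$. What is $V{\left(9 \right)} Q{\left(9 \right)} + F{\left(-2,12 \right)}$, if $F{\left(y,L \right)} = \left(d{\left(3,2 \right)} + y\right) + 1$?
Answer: $221$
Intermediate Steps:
$V{\left(j \right)} = 2 j^{2}$ ($V{\left(j \right)} = 2 j j = 2 j^{2}$)
$d{\left(D,I \right)} = 1 + D + I$ ($d{\left(D,I \right)} = \left(I - -1\right) + D = \left(I + 1\right) + D = \left(1 + I\right) + D = 1 + D + I$)
$F{\left(y,L \right)} = 7 + y$ ($F{\left(y,L \right)} = \left(\left(1 + 3 + 2\right) + y\right) + 1 = \left(6 + y\right) + 1 = 7 + y$)
$V{\left(9 \right)} Q{\left(9 \right)} + F{\left(-2,12 \right)} = 2 \cdot 9^{2} \cdot \frac{12}{9} + \left(7 - 2\right) = 2 \cdot 81 \cdot 12 \cdot \frac{1}{9} + 5 = 162 \cdot \frac{4}{3} + 5 = 216 + 5 = 221$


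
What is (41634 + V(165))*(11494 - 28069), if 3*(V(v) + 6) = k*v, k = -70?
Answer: -626170350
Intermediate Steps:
V(v) = -6 - 70*v/3 (V(v) = -6 + (-70*v)/3 = -6 - 70*v/3)
(41634 + V(165))*(11494 - 28069) = (41634 + (-6 - 70/3*165))*(11494 - 28069) = (41634 + (-6 - 3850))*(-16575) = (41634 - 3856)*(-16575) = 37778*(-16575) = -626170350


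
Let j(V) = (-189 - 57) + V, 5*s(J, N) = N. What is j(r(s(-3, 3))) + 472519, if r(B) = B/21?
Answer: 16529556/35 ≈ 4.7227e+5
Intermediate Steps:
s(J, N) = N/5
r(B) = B/21 (r(B) = B*(1/21) = B/21)
j(V) = -246 + V
j(r(s(-3, 3))) + 472519 = (-246 + ((⅕)*3)/21) + 472519 = (-246 + (1/21)*(⅗)) + 472519 = (-246 + 1/35) + 472519 = -8609/35 + 472519 = 16529556/35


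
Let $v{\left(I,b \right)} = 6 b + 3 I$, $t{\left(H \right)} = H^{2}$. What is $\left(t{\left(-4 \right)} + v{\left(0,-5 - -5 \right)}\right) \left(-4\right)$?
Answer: $-64$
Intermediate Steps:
$v{\left(I,b \right)} = 3 I + 6 b$
$\left(t{\left(-4 \right)} + v{\left(0,-5 - -5 \right)}\right) \left(-4\right) = \left(\left(-4\right)^{2} + \left(3 \cdot 0 + 6 \left(-5 - -5\right)\right)\right) \left(-4\right) = \left(16 + \left(0 + 6 \left(-5 + 5\right)\right)\right) \left(-4\right) = \left(16 + \left(0 + 6 \cdot 0\right)\right) \left(-4\right) = \left(16 + \left(0 + 0\right)\right) \left(-4\right) = \left(16 + 0\right) \left(-4\right) = 16 \left(-4\right) = -64$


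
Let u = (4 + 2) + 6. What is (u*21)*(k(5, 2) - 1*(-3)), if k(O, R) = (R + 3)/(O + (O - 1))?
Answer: 896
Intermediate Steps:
k(O, R) = (3 + R)/(-1 + 2*O) (k(O, R) = (3 + R)/(O + (-1 + O)) = (3 + R)/(-1 + 2*O))
u = 12 (u = 6 + 6 = 12)
(u*21)*(k(5, 2) - 1*(-3)) = (12*21)*((3 + 2)/(-1 + 2*5) - 1*(-3)) = 252*(5/(-1 + 10) + 3) = 252*(5/9 + 3) = 252*(32/9) = 896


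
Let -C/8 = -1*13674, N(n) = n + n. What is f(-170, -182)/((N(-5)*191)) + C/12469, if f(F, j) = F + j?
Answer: 106663904/11907895 ≈ 8.9574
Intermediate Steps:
N(n) = 2*n
C = 109392 (C = -(-8)*13674 = -8*(-13674) = 109392)
f(-170, -182)/((N(-5)*191)) + C/12469 = (-170 - 182)/(((2*(-5))*191)) + 109392/12469 = -352/((-10*191)) + 109392*(1/12469) = -352/(-1910) + 109392/12469 = -352*(-1/1910) + 109392/12469 = 176/955 + 109392/12469 = 106663904/11907895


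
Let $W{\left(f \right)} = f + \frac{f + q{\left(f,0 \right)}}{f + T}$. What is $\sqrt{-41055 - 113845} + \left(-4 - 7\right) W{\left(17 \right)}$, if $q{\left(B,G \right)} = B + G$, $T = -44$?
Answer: $- \frac{4675}{27} + 10 i \sqrt{1549} \approx -173.15 + 393.57 i$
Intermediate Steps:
$W{\left(f \right)} = f + \frac{2 f}{-44 + f}$ ($W{\left(f \right)} = f + \frac{f + \left(f + 0\right)}{f - 44} = f + \frac{f + f}{-44 + f} = f + \frac{2 f}{-44 + f}$)
$\sqrt{-41055 - 113845} + \left(-4 - 7\right) W{\left(17 \right)} = \sqrt{-41055 - 113845} + \left(-4 - 7\right) \frac{17 \left(-42 + 17\right)}{-44 + 17} = \sqrt{-154900} - 11 \cdot 17 \frac{1}{-27} \left(-25\right) = 10 i \sqrt{1549} - 11 \cdot 17 \left(- \frac{1}{27}\right) \left(-25\right) = 10 i \sqrt{1549} - \frac{4675}{27} = - \frac{4675}{27} + 10 i \sqrt{1549}$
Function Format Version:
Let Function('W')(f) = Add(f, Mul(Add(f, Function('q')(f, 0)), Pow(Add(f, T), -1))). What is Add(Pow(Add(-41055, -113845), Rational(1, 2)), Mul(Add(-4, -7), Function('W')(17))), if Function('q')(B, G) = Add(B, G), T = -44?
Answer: Add(Rational(-4675, 27), Mul(10, I, Pow(1549, Rational(1, 2)))) ≈ Add(-173.15, Mul(393.57, I))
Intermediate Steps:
Function('W')(f) = Add(f, Mul(2, f, Pow(Add(-44, f), -1))) (Function('W')(f) = Add(f, Mul(Add(f, Add(f, 0)), Pow(Add(f, -44), -1))) = Add(f, Mul(Add(f, f), Pow(Add(-44, f), -1))) = Add(f, Mul(Mul(2, f), Pow(Add(-44, f), -1))) = Add(f, Mul(2, f, Pow(Add(-44, f), -1))))
Add(Pow(Add(-41055, -113845), Rational(1, 2)), Mul(Add(-4, -7), Function('W')(17))) = Add(Pow(Add(-41055, -113845), Rational(1, 2)), Mul(Add(-4, -7), Mul(17, Pow(Add(-44, 17), -1), Add(-42, 17)))) = Add(Pow(-154900, Rational(1, 2)), Mul(-11, Mul(17, Pow(-27, -1), -25))) = Add(Mul(10, I, Pow(1549, Rational(1, 2))), Mul(-11, Mul(17, Rational(-1, 27), -25))) = Add(Mul(10, I, Pow(1549, Rational(1, 2))), Mul(-11, Rational(425, 27))) = Add(Mul(10, I, Pow(1549, Rational(1, 2))), Rational(-4675, 27)) = Add(Rational(-4675, 27), Mul(10, I, Pow(1549, Rational(1, 2))))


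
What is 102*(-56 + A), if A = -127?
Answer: -18666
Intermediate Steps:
102*(-56 + A) = 102*(-56 - 127) = 102*(-183) = -18666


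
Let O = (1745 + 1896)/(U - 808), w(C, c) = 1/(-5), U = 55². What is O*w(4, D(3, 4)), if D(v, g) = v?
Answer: -3641/11085 ≈ -0.32846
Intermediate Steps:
U = 3025
w(C, c) = -⅕
O = 3641/2217 (O = (1745 + 1896)/(3025 - 808) = 3641/2217 ≈ 1.6423)
O*w(4, D(3, 4)) = (3641/2217)*(-⅕) = -3641/11085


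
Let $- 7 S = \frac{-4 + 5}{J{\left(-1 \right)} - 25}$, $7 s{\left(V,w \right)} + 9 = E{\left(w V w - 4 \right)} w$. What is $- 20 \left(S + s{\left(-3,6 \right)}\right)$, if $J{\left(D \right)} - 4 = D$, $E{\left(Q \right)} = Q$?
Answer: $\frac{149810}{77} \approx 1945.6$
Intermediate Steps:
$J{\left(D \right)} = 4 + D$
$s{\left(V,w \right)} = - \frac{9}{7} + \frac{w \left(-4 + V w^{2}\right)}{7}$ ($s{\left(V,w \right)} = - \frac{9}{7} + \frac{\left(w V w - 4\right) w}{7} = - \frac{9}{7} + \frac{\left(V w w - 4\right) w}{7} = - \frac{9}{7} + \frac{\left(V w^{2} - 4\right) w}{7} = - \frac{9}{7} + \frac{\left(-4 + V w^{2}\right) w}{7} = - \frac{9}{7} + \frac{w \left(-4 + V w^{2}\right)}{7}$)
$S = \frac{1}{154}$ ($S = - \frac{\left(-4 + 5\right) \frac{1}{\left(4 - 1\right) - 25}}{7} = - \frac{1 \frac{1}{3 - 25}}{7} = - \frac{1 \frac{1}{-22}}{7} = - \frac{1 \left(- \frac{1}{22}\right)}{7} = \left(- \frac{1}{7}\right) \left(- \frac{1}{22}\right) = \frac{1}{154} \approx 0.0064935$)
$- 20 \left(S + s{\left(-3,6 \right)}\right) = - 20 \left(\frac{1}{154} + \left(- \frac{9}{7} + \frac{1}{7} \cdot 6 \left(-4 - 3 \cdot 6^{2}\right)\right)\right) = - 20 \left(\frac{1}{154} + \left(- \frac{9}{7} + \frac{1}{7} \cdot 6 \left(-4 - 108\right)\right)\right) = - 20 \left(\frac{1}{154} + \left(- \frac{9}{7} + \frac{1}{7} \cdot 6 \left(-112\right)\right)\right) = - 20 \left(\frac{1}{154} - \frac{681}{7}\right) = \left(-20\right) \left(- \frac{14981}{154}\right) = \frac{149810}{77}$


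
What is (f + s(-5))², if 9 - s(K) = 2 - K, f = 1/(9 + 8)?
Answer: 1225/289 ≈ 4.2388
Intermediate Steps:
f = 1/17 ≈ 0.058824
s(K) = 7 + K (s(K) = 9 - (2 - K) = 9 + (-2 + K) = 7 + K)
(f + s(-5))² = (1/17 + (7 - 5))² = (1/17 + 2)² = (35/17)² = 1225/289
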